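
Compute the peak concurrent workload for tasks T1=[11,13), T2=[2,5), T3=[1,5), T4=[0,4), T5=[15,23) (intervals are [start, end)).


Check each time point for overlaps:
  t=2: 3 tasks active (T2, T3, T4)
Max concurrent = 3


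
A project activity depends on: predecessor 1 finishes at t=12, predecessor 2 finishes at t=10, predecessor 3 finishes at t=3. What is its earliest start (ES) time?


ES = max of all predecessor completion times
Predecessors: [12, 10, 3]
ES = max(12, 10, 3)
= 12


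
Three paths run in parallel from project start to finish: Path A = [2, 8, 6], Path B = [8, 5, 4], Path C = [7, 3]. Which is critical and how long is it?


Path A: 2 + 8 + 6 = 16
Path B: 8 + 5 + 4 = 17
Path C: 7 + 3 = 10
Critical path = longest = max(16, 17, 10)
= 17 (Path B)


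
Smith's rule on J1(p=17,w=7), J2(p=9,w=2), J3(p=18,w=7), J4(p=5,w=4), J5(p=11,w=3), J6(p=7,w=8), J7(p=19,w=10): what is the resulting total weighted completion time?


WSPT order (by p/w): J6 → J4 → J7 → J1 → J3 → J5 → J2
  J6: C=7, w·C=8×7=56
  J4: C=12, w·C=4×12=48
  J7: C=31, w·C=10×31=310
  J1: C=48, w·C=7×48=336
  J3: C=66, w·C=7×66=462
  J5: C=77, w·C=3×77=231
  J2: C=86, w·C=2×86=172
Σ w·C = 1615
= 1615


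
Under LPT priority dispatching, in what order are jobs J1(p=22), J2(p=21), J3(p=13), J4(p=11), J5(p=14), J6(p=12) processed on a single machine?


LPT: sort by longest processing time first
  J1: p=22
  J2: p=21
  J5: p=14
  J3: p=13
  J6: p=12
  J4: p=11
Order: J1 → J2 → J5 → J3 → J6 → J4


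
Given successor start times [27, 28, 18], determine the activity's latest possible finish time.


LF = min of all successor start times
Successors start at: [27, 28, 18]
LF = min(27, 28, 18)
= 18


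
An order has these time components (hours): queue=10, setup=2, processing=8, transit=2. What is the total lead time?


Lead time = queue + setup + processing + transit
= 10 + 2 + 8 + 2
= 22 hours


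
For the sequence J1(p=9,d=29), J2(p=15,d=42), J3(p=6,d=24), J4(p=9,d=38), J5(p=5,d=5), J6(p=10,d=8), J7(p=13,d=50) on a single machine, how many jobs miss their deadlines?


Completion vs due date:
  J1: C=9, d=29 → on time
  J2: C=24, d=42 → on time
  J3: C=30, d=24 → TARDY
  J4: C=39, d=38 → TARDY
  J5: C=44, d=5 → TARDY
  J6: C=54, d=8 → TARDY
  J7: C=67, d=50 → TARDY
Tardy jobs: J3, J4, J5, J6, J7
Count = 5


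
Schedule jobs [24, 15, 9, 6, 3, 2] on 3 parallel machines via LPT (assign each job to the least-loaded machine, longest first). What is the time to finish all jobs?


Jobs (LPT sorted): [24, 15, 9, 6, 3, 2]
Machines: 3
  J=24 → Machine 1 (load: 0+24=24)
  J=15 → Machine 2 (load: 0+15=15)
  J=9 → Machine 3 (load: 0+9=9)
  J=6 → Machine 3 (load: 9+6=15)
  J=3 → Machine 2 (load: 15+3=18)
  J=2 → Machine 3 (load: 15+2=17)
Machine loads: [24, 18, 17]
Makespan = max = 24 time units


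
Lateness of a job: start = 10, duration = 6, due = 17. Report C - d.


Completion = 10 + 6 = 16
Lateness = C - d = 16 - 17
= -1


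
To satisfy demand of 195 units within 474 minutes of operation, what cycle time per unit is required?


Cycle time = available time / demand
= 474 / 195
= 2.43 min/unit


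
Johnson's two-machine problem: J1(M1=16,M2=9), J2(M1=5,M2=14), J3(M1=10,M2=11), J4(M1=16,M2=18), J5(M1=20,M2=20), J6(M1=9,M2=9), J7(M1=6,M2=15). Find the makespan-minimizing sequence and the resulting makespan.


Johnson's rule:
Group 1 (M1≤M2, sort by M1): ['J2', 'J7', 'J6', 'J3', 'J4', 'J5']
Group 2 (M1>M2, sort desc M2): ['J1']
Sequence: J2 → J7 → J6 → J3 → J4 → J5 → J1
Makespan calculation:
  J2: M1 done=5, M2 done=19
  J7: M1 done=11, M2 done=34
  J6: M1 done=20, M2 done=43
  J3: M1 done=30, M2 done=54
  J4: M1 done=46, M2 done=72
  J5: M1 done=66, M2 done=92
  J1: M1 done=82, M2 done=101
= Sequence: J2 → J7 → J6 → J3 → J4 → J5 → J1, Makespan: 101


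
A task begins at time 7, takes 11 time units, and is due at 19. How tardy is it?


Completion = start + processing = 7 + 11 = 18
Tardiness = max(0, C - d) = max(0, 18 - 19)
= max(0, -1)
= 0


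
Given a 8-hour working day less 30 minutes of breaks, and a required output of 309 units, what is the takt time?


Available = 8×60 - 30 = 450 min
Takt time = 450 / 309
= 1.46 min/unit


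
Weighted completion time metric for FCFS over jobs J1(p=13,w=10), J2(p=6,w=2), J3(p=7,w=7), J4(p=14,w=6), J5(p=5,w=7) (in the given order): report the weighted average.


Completion times:
  J1: C=13, w×C=10×13=130
  J2: C=19, w×C=2×19=38
  J3: C=26, w×C=7×26=182
  J4: C=40, w×C=6×40=240
  J5: C=45, w×C=7×45=315
Sum w×C = 905
Sum w = 32
Weighted avg = 905/32
= 28.28


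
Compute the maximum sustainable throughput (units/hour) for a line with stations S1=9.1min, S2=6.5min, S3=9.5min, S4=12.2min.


Bottleneck = longest station time
Station times: [9.1, 6.5, 9.5, 12.2]
Max = 12.2 min
Rate = 60 / 12.2
= 4.92 units/hour (bottleneck: 12.2min)


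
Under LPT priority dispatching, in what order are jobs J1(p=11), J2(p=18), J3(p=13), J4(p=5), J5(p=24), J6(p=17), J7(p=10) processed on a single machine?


LPT: sort by longest processing time first
  J5: p=24
  J2: p=18
  J6: p=17
  J3: p=13
  J1: p=11
  J7: p=10
  J4: p=5
Order: J5 → J2 → J6 → J3 → J1 → J7 → J4


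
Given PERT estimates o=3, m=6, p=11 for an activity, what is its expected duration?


te = (o + 4m + p) / 6
= (3 + 4×6 + 11) / 6
= (3 + 24 + 11) / 6
= 38 / 6
= 6.33


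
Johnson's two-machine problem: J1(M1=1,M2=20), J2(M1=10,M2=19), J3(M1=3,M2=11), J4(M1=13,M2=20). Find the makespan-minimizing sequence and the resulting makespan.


Johnson's rule:
Group 1 (M1≤M2, sort by M1): ['J1', 'J3', 'J2', 'J4']
Group 2 (M1>M2, sort desc M2): []
Sequence: J1 → J3 → J2 → J4
Makespan calculation:
  J1: M1 done=1, M2 done=21
  J3: M1 done=4, M2 done=32
  J2: M1 done=14, M2 done=51
  J4: M1 done=27, M2 done=71
= Sequence: J1 → J3 → J2 → J4, Makespan: 71


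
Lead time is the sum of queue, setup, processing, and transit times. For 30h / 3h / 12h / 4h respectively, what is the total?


Lead time = queue + setup + processing + transit
= 30 + 3 + 12 + 4
= 49 hours


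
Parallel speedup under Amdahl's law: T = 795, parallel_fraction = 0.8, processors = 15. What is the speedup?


Amdahl's law: T_p = T × ((1-p) + p/N)
= 795 × ((1-0.8) + 0.8/15)
= 795 × (0.20 + 0.0533)
= 795 × 0.2533
= 201.40
Speedup = 795/201.40
= 3.95×


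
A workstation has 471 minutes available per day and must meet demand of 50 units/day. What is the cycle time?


Cycle time = available time / demand
= 471 / 50
= 9.42 min/unit


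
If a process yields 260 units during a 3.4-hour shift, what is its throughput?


Throughput = units / time
= 260 / 3.4
= 76.5 units/hour


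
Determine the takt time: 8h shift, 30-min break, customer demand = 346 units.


Available = 8×60 - 30 = 450 min
Takt time = 450 / 346
= 1.30 min/unit


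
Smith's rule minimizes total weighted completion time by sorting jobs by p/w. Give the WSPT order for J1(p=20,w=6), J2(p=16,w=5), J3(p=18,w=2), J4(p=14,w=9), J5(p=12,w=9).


WSPT (Smith's rule): sort by p/w ascending
  J5: p/w = 12/9 = 1.333
  J4: p/w = 14/9 = 1.556
  J2: p/w = 16/5 = 3.200
  J1: p/w = 20/6 = 3.333
  J3: p/w = 18/2 = 9.000
Order: J5 → J4 → J2 → J1 → J3


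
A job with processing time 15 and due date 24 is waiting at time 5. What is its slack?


Slack = due - current_time - processing
= 24 - 5 - 15
= 4


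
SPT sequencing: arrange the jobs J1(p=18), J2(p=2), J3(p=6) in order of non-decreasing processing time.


SPT: sort by shortest processing time
  J2: p=2
  J3: p=6
  J1: p=18
Order: J2 → J3 → J1


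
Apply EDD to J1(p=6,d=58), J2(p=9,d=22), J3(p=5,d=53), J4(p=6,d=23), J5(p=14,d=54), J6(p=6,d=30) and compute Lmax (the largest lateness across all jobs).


EDD order: J2 → J4 → J6 → J3 → J5 → J1
Completion and lateness:
  J2: C=9, d=22, L=9-22=-13
  J4: C=15, d=23, L=15-23=-8
  J6: C=21, d=30, L=21-30=-9
  J3: C=26, d=53, L=26-53=-27
  J5: C=40, d=54, L=40-54=-14
  J1: C=46, d=58, L=46-58=-12
Lmax = max(-13, -8, -9, -27, -14, -12)
= -8


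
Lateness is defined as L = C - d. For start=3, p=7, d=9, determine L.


Completion = 3 + 7 = 10
Lateness = C - d = 10 - 9
= 1


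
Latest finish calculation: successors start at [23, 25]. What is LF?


LF = min of all successor start times
Successors start at: [23, 25]
LF = min(23, 25)
= 23


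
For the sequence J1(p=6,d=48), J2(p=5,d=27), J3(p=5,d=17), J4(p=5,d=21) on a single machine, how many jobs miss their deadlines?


Completion vs due date:
  J1: C=6, d=48 → on time
  J2: C=11, d=27 → on time
  J3: C=16, d=17 → on time
  J4: C=21, d=21 → on time
Tardy jobs: none
Count = 0


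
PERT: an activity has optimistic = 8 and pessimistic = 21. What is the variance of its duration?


σ² = ((p - o) / 6)² = (p - o)² / 36
= (21 - 8)² / 36
= 13² / 36
= 169 / 36
= 4.6944


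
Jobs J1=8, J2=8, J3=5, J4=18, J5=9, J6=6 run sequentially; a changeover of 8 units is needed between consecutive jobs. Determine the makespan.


Makespan = Σ processing + (n-1) × setup
= (8 + 8 + 5 + 18 + 9 + 6) + (6-1)×8
= 54 + 40
= 94 time units


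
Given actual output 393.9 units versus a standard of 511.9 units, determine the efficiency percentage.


Efficiency = (actual / standard) × 100
= (393.9 / 511.9) × 100
= 76.9%


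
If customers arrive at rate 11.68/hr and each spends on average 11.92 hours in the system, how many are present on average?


Little's law: L = λ × W
= 11.68 × 11.92
= 139.23


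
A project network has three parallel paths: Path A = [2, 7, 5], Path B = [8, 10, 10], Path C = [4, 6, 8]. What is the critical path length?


Path A: 2 + 7 + 5 = 14
Path B: 8 + 10 + 10 = 28
Path C: 4 + 6 + 8 = 18
Critical path = longest = max(14, 28, 18)
= 28 (Path B)


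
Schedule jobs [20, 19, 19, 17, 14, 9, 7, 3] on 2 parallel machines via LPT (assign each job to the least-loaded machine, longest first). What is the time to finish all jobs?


Jobs (LPT sorted): [20, 19, 19, 17, 14, 9, 7, 3]
Machines: 2
  J=20 → Machine 1 (load: 0+20=20)
  J=19 → Machine 2 (load: 0+19=19)
  J=19 → Machine 2 (load: 19+19=38)
  J=17 → Machine 1 (load: 20+17=37)
  J=14 → Machine 1 (load: 37+14=51)
  J=9 → Machine 2 (load: 38+9=47)
  J=7 → Machine 2 (load: 47+7=54)
  J=3 → Machine 1 (load: 51+3=54)
Machine loads: [54, 54]
Makespan = max = 54 time units


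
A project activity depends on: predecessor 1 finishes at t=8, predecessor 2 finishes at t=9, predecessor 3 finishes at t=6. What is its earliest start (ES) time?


ES = max of all predecessor completion times
Predecessors: [8, 9, 6]
ES = max(8, 9, 6)
= 9


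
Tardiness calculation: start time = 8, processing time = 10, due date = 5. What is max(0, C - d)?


Completion = start + processing = 8 + 10 = 18
Tardiness = max(0, C - d) = max(0, 18 - 5)
= max(0, 13)
= 13


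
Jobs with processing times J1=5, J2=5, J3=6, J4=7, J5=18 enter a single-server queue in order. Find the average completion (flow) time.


Completion times:
  J1: completes at 5
  J2: completes at 10
  J3: completes at 16
  J4: completes at 23
  J5: completes at 41
Sum = 95
Average = 95/5
= 19.00


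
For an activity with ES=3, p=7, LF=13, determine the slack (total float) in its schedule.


EF = ES + duration = 3 + 7 = 10
LS = LF - duration = 13 - 7 = 6
Total Float = LF - EF = 13 - 10
(or LS - ES = 6 - 3)
= 3


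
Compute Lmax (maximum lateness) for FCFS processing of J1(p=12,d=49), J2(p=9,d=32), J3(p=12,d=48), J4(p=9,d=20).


Lateness per job (L = C - d):
  J1: C=12, d=49, L=-37
  J2: C=21, d=32, L=-11
  J3: C=33, d=48, L=-15
  J4: C=42, d=20, L=22
Lmax = max(-37, -11, -15, 22)
= 22


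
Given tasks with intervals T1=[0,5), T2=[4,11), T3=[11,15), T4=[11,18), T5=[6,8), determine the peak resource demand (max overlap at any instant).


Check each time point for overlaps:
  t=4: 2 tasks active (T1, T2)
Max concurrent = 2


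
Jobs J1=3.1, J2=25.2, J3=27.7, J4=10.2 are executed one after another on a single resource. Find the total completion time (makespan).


Sequential makespan: sum all processing times
= 3.1 + 25.2 + 27.7 + 10.2
= 66.2 time units


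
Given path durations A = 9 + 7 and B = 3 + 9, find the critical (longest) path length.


Path A: 9 + 7 = 16
Path B: 3 + 9 = 12
Critical path = longest = max(16, 12)
= 16 (Path A)


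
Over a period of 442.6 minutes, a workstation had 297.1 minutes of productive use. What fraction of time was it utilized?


Utilization = busy / total × 100
= 297.1 / 442.6 × 100
= 67.1%


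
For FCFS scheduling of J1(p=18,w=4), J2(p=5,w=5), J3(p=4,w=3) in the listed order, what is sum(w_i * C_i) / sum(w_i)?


Completion times:
  J1: C=18, w×C=4×18=72
  J2: C=23, w×C=5×23=115
  J3: C=27, w×C=3×27=81
Sum w×C = 268
Sum w = 12
Weighted avg = 268/12
= 22.33


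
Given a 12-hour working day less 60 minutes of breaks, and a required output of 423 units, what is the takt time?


Available = 12×60 - 60 = 660 min
Takt time = 660 / 423
= 1.56 min/unit


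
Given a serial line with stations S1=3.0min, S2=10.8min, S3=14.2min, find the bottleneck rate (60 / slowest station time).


Bottleneck = longest station time
Station times: [3.0, 10.8, 14.2]
Max = 14.2 min
Rate = 60 / 14.2
= 4.23 units/hour (bottleneck: 14.2min)


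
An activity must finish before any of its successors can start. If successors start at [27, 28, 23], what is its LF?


LF = min of all successor start times
Successors start at: [27, 28, 23]
LF = min(27, 28, 23)
= 23


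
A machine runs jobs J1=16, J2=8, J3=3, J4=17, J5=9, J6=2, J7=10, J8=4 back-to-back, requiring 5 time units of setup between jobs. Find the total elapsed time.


Makespan = Σ processing + (n-1) × setup
= (16 + 8 + 3 + 17 + 9 + 2 + 10 + 4) + (8-1)×5
= 69 + 35
= 104 time units


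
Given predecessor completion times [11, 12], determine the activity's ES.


ES = max of all predecessor completion times
Predecessors: [11, 12]
ES = max(11, 12)
= 12


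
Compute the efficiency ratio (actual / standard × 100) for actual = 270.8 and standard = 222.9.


Efficiency = (actual / standard) × 100
= (270.8 / 222.9) × 100
= 121.5%


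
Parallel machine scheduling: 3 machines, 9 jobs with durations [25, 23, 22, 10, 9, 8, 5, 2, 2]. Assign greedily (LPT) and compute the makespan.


Jobs (LPT sorted): [25, 23, 22, 10, 9, 8, 5, 2, 2]
Machines: 3
  J=25 → Machine 1 (load: 0+25=25)
  J=23 → Machine 2 (load: 0+23=23)
  J=22 → Machine 3 (load: 0+22=22)
  J=10 → Machine 3 (load: 22+10=32)
  J=9 → Machine 2 (load: 23+9=32)
  J=8 → Machine 1 (load: 25+8=33)
  J=5 → Machine 2 (load: 32+5=37)
  J=2 → Machine 3 (load: 32+2=34)
  J=2 → Machine 1 (load: 33+2=35)
Machine loads: [35, 37, 34]
Makespan = max = 37 time units


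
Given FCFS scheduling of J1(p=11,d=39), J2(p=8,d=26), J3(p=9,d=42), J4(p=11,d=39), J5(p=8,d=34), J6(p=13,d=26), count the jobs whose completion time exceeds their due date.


Completion vs due date:
  J1: C=11, d=39 → on time
  J2: C=19, d=26 → on time
  J3: C=28, d=42 → on time
  J4: C=39, d=39 → on time
  J5: C=47, d=34 → TARDY
  J6: C=60, d=26 → TARDY
Tardy jobs: J5, J6
Count = 2


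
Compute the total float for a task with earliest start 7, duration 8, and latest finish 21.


EF = ES + duration = 7 + 8 = 15
LS = LF - duration = 21 - 8 = 13
Total Float = LF - EF = 21 - 15
(or LS - ES = 13 - 7)
= 6


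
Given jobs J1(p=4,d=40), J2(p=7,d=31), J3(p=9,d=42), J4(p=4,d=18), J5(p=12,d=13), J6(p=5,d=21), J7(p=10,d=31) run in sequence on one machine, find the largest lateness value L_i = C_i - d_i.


Lateness per job (L = C - d):
  J1: C=4, d=40, L=-36
  J2: C=11, d=31, L=-20
  J3: C=20, d=42, L=-22
  J4: C=24, d=18, L=6
  J5: C=36, d=13, L=23
  J6: C=41, d=21, L=20
  J7: C=51, d=31, L=20
Lmax = max(-36, -20, -22, 6, 23, 20, 20)
= 23


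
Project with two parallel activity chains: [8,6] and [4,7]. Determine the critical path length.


Path A: 8 + 6 = 14
Path B: 4 + 7 = 11
Critical path = longest = max(14, 11)
= 14 (Path A)


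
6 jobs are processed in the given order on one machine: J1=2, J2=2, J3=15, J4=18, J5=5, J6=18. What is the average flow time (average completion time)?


Completion times:
  J1: completes at 2
  J2: completes at 4
  J3: completes at 19
  J4: completes at 37
  J5: completes at 42
  J6: completes at 60
Sum = 164
Average = 164/6
= 27.33


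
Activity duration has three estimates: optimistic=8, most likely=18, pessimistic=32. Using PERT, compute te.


te = (o + 4m + p) / 6
= (8 + 4×18 + 32) / 6
= (8 + 72 + 32) / 6
= 112 / 6
= 18.67


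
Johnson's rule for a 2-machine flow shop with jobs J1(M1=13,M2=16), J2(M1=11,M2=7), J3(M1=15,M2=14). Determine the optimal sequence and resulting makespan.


Johnson's rule:
Group 1 (M1≤M2, sort by M1): ['J1']
Group 2 (M1>M2, sort desc M2): ['J3', 'J2']
Sequence: J1 → J3 → J2
Makespan calculation:
  J1: M1 done=13, M2 done=29
  J3: M1 done=28, M2 done=43
  J2: M1 done=39, M2 done=50
= Sequence: J1 → J3 → J2, Makespan: 50


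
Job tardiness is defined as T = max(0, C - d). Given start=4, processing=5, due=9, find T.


Completion = start + processing = 4 + 5 = 9
Tardiness = max(0, C - d) = max(0, 9 - 9)
= max(0, 0)
= 0


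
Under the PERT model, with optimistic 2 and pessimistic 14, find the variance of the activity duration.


σ² = ((p - o) / 6)² = (p - o)² / 36
= (14 - 2)² / 36
= 12² / 36
= 144 / 36
= 4.0000


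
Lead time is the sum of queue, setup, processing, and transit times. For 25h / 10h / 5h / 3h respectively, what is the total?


Lead time = queue + setup + processing + transit
= 25 + 10 + 5 + 3
= 43 hours


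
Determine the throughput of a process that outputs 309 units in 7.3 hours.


Throughput = units / time
= 309 / 7.3
= 42.3 units/hour


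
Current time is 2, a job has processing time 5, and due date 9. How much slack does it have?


Slack = due - current_time - processing
= 9 - 2 - 5
= 2


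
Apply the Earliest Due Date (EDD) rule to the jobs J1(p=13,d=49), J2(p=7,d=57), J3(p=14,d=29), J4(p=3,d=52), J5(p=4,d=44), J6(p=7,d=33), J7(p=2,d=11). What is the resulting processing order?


EDD: sort by earliest due date
  J7: d=11, p=2
  J3: d=29, p=14
  J6: d=33, p=7
  J5: d=44, p=4
  J1: d=49, p=13
  J4: d=52, p=3
  J2: d=57, p=7
Order: J7 → J3 → J6 → J5 → J1 → J4 → J2


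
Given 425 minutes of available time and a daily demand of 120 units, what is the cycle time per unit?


Cycle time = available time / demand
= 425 / 120
= 3.54 min/unit


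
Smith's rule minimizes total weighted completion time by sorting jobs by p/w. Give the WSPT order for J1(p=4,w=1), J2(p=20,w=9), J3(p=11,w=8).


WSPT (Smith's rule): sort by p/w ascending
  J3: p/w = 11/8 = 1.375
  J2: p/w = 20/9 = 2.222
  J1: p/w = 4/1 = 4.000
Order: J3 → J2 → J1


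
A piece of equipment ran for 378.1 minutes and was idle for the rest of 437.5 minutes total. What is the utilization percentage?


Utilization = busy / total × 100
= 378.1 / 437.5 × 100
= 86.4%


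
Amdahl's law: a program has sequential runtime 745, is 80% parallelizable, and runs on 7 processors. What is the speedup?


Amdahl's law: T_p = T × ((1-p) + p/N)
= 745 × ((1-0.8) + 0.8/7)
= 745 × (0.20 + 0.1143)
= 745 × 0.3143
= 234.14
Speedup = 745/234.14
= 3.18×


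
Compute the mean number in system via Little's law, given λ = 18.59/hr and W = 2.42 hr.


Little's law: L = λ × W
= 18.59 × 2.42
= 44.99


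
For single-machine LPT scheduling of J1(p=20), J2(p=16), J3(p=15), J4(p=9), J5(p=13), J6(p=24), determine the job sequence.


LPT: sort by longest processing time first
  J6: p=24
  J1: p=20
  J2: p=16
  J3: p=15
  J5: p=13
  J4: p=9
Order: J6 → J1 → J2 → J3 → J5 → J4


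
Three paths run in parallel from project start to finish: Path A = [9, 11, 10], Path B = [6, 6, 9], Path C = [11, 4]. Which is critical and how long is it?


Path A: 9 + 11 + 10 = 30
Path B: 6 + 6 + 9 = 21
Path C: 11 + 4 = 15
Critical path = longest = max(30, 21, 15)
= 30 (Path A)


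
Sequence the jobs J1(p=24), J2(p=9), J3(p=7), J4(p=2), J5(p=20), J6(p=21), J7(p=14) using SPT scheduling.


SPT: sort by shortest processing time
  J4: p=2
  J3: p=7
  J2: p=9
  J7: p=14
  J5: p=20
  J6: p=21
  J1: p=24
Order: J4 → J3 → J2 → J7 → J5 → J6 → J1


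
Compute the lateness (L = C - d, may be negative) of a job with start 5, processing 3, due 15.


Completion = 5 + 3 = 8
Lateness = C - d = 8 - 15
= -7


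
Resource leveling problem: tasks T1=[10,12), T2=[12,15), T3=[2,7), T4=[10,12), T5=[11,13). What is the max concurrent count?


Check each time point for overlaps:
  t=11: 3 tasks active (T1, T4, T5)
Max concurrent = 3


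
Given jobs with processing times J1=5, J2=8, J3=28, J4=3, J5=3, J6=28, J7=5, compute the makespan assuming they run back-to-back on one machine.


Sequential makespan: sum all processing times
= 5 + 8 + 28 + 3 + 3 + 28 + 5
= 80 time units


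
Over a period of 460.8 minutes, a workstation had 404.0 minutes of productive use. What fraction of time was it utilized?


Utilization = busy / total × 100
= 404.0 / 460.8 × 100
= 87.7%


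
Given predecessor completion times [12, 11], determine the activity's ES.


ES = max of all predecessor completion times
Predecessors: [12, 11]
ES = max(12, 11)
= 12


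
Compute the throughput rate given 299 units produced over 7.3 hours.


Throughput = units / time
= 299 / 7.3
= 41.0 units/hour


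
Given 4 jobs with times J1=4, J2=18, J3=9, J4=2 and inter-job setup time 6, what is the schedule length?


Makespan = Σ processing + (n-1) × setup
= (4 + 18 + 9 + 2) + (4-1)×6
= 33 + 18
= 51 time units


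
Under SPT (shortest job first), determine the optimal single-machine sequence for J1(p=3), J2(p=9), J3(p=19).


SPT: sort by shortest processing time
  J1: p=3
  J2: p=9
  J3: p=19
Order: J1 → J2 → J3


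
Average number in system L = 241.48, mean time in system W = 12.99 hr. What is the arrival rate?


Little's law: L = λW → λ = L / W
= 241.48 / 12.99
= 18.59 per hour


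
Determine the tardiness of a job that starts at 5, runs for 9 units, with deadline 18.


Completion = start + processing = 5 + 9 = 14
Tardiness = max(0, C - d) = max(0, 14 - 18)
= max(0, -4)
= 0


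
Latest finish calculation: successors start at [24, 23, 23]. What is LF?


LF = min of all successor start times
Successors start at: [24, 23, 23]
LF = min(24, 23, 23)
= 23


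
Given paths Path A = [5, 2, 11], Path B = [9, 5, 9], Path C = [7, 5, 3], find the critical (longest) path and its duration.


Path A: 5 + 2 + 11 = 18
Path B: 9 + 5 + 9 = 23
Path C: 7 + 5 + 3 = 15
Critical path = longest = max(18, 23, 15)
= 23 (Path B)


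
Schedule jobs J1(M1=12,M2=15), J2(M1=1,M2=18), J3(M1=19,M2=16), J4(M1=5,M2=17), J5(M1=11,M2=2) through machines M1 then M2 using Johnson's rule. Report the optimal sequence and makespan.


Johnson's rule:
Group 1 (M1≤M2, sort by M1): ['J2', 'J4', 'J1']
Group 2 (M1>M2, sort desc M2): ['J3', 'J5']
Sequence: J2 → J4 → J1 → J3 → J5
Makespan calculation:
  J2: M1 done=1, M2 done=19
  J4: M1 done=6, M2 done=36
  J1: M1 done=18, M2 done=51
  J3: M1 done=37, M2 done=67
  J5: M1 done=48, M2 done=69
= Sequence: J2 → J4 → J1 → J3 → J5, Makespan: 69


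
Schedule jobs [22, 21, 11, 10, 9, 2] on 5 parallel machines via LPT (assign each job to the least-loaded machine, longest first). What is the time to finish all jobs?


Jobs (LPT sorted): [22, 21, 11, 10, 9, 2]
Machines: 5
  J=22 → Machine 1 (load: 0+22=22)
  J=21 → Machine 2 (load: 0+21=21)
  J=11 → Machine 3 (load: 0+11=11)
  J=10 → Machine 4 (load: 0+10=10)
  J=9 → Machine 5 (load: 0+9=9)
  J=2 → Machine 5 (load: 9+2=11)
Machine loads: [22, 21, 11, 10, 11]
Makespan = max = 22 time units


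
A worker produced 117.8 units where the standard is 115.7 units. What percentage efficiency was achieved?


Efficiency = (actual / standard) × 100
= (117.8 / 115.7) × 100
= 101.8%


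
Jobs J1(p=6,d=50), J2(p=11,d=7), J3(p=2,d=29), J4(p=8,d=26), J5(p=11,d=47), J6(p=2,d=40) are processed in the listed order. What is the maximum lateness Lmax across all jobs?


Lateness per job (L = C - d):
  J1: C=6, d=50, L=-44
  J2: C=17, d=7, L=10
  J3: C=19, d=29, L=-10
  J4: C=27, d=26, L=1
  J5: C=38, d=47, L=-9
  J6: C=40, d=40, L=0
Lmax = max(-44, 10, -10, 1, -9, 0)
= 10


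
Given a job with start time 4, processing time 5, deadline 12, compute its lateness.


Completion = 4 + 5 = 9
Lateness = C - d = 9 - 12
= -3


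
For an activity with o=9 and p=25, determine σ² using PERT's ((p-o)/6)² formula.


σ² = ((p - o) / 6)² = (p - o)² / 36
= (25 - 9)² / 36
= 16² / 36
= 256 / 36
= 7.1111


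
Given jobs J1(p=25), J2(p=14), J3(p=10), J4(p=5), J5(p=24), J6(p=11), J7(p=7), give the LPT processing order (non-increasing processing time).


LPT: sort by longest processing time first
  J1: p=25
  J5: p=24
  J2: p=14
  J6: p=11
  J3: p=10
  J7: p=7
  J4: p=5
Order: J1 → J5 → J2 → J6 → J3 → J7 → J4


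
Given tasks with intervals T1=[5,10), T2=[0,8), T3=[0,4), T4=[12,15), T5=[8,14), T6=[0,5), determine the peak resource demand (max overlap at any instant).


Check each time point for overlaps:
  t=0: 3 tasks active (T2, T3, T6)
Max concurrent = 3


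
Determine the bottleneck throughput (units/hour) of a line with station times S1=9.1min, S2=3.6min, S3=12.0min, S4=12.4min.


Bottleneck = longest station time
Station times: [9.1, 3.6, 12.0, 12.4]
Max = 12.4 min
Rate = 60 / 12.4
= 4.84 units/hour (bottleneck: 12.4min)


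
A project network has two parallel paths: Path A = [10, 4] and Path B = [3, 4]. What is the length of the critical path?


Path A: 10 + 4 = 14
Path B: 3 + 4 = 7
Critical path = longest = max(14, 7)
= 14 (Path A)


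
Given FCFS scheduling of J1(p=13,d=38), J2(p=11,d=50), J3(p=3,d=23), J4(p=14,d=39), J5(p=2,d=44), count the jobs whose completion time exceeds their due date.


Completion vs due date:
  J1: C=13, d=38 → on time
  J2: C=24, d=50 → on time
  J3: C=27, d=23 → TARDY
  J4: C=41, d=39 → TARDY
  J5: C=43, d=44 → on time
Tardy jobs: J3, J4
Count = 2


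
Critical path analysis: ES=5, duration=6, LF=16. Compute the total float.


EF = ES + duration = 5 + 6 = 11
LS = LF - duration = 16 - 6 = 10
Total Float = LF - EF = 16 - 11
(or LS - ES = 10 - 5)
= 5


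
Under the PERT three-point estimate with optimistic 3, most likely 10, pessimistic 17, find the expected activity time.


te = (o + 4m + p) / 6
= (3 + 4×10 + 17) / 6
= (3 + 40 + 17) / 6
= 60 / 6
= 10.00


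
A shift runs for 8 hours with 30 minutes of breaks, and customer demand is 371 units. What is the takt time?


Available = 8×60 - 30 = 450 min
Takt time = 450 / 371
= 1.21 min/unit


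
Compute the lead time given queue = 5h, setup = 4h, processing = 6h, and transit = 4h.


Lead time = queue + setup + processing + transit
= 5 + 4 + 6 + 4
= 19 hours


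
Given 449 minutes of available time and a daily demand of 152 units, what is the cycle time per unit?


Cycle time = available time / demand
= 449 / 152
= 2.95 min/unit


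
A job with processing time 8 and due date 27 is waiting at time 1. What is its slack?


Slack = due - current_time - processing
= 27 - 1 - 8
= 18


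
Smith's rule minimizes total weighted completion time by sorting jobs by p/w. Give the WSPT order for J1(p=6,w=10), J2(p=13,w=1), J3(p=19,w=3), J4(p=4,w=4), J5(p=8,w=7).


WSPT (Smith's rule): sort by p/w ascending
  J1: p/w = 6/10 = 0.600
  J4: p/w = 4/4 = 1.000
  J5: p/w = 8/7 = 1.143
  J3: p/w = 19/3 = 6.333
  J2: p/w = 13/1 = 13.000
Order: J1 → J4 → J5 → J3 → J2


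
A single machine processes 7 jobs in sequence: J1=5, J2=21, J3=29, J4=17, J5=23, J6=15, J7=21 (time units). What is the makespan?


Sequential makespan: sum all processing times
= 5 + 21 + 29 + 17 + 23 + 15 + 21
= 131 time units


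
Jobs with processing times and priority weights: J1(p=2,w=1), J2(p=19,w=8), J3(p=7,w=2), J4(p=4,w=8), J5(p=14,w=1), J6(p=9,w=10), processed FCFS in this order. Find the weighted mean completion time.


Completion times:
  J1: C=2, w×C=1×2=2
  J2: C=21, w×C=8×21=168
  J3: C=28, w×C=2×28=56
  J4: C=32, w×C=8×32=256
  J5: C=46, w×C=1×46=46
  J6: C=55, w×C=10×55=550
Sum w×C = 1078
Sum w = 30
Weighted avg = 1078/30
= 35.93


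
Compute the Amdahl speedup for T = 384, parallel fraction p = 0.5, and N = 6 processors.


Amdahl's law: T_p = T × ((1-p) + p/N)
= 384 × ((1-0.5) + 0.5/6)
= 384 × (0.50 + 0.0833)
= 384 × 0.5833
= 224.00
Speedup = 384/224.00
= 1.71×


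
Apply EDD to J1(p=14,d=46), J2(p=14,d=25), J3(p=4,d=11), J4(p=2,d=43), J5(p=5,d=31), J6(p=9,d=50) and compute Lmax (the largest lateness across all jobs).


EDD order: J3 → J2 → J5 → J4 → J1 → J6
Completion and lateness:
  J3: C=4, d=11, L=4-11=-7
  J2: C=18, d=25, L=18-25=-7
  J5: C=23, d=31, L=23-31=-8
  J4: C=25, d=43, L=25-43=-18
  J1: C=39, d=46, L=39-46=-7
  J6: C=48, d=50, L=48-50=-2
Lmax = max(-7, -7, -8, -18, -7, -2)
= -2


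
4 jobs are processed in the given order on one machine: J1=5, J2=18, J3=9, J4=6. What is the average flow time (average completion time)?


Completion times:
  J1: completes at 5
  J2: completes at 23
  J3: completes at 32
  J4: completes at 38
Sum = 98
Average = 98/4
= 24.50


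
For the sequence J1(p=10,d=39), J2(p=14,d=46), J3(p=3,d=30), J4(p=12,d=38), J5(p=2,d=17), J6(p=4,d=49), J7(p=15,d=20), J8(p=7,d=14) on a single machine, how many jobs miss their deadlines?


Completion vs due date:
  J1: C=10, d=39 → on time
  J2: C=24, d=46 → on time
  J3: C=27, d=30 → on time
  J4: C=39, d=38 → TARDY
  J5: C=41, d=17 → TARDY
  J6: C=45, d=49 → on time
  J7: C=60, d=20 → TARDY
  J8: C=67, d=14 → TARDY
Tardy jobs: J4, J5, J7, J8
Count = 4


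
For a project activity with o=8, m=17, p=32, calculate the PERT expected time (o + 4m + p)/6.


te = (o + 4m + p) / 6
= (8 + 4×17 + 32) / 6
= (8 + 68 + 32) / 6
= 108 / 6
= 18.00


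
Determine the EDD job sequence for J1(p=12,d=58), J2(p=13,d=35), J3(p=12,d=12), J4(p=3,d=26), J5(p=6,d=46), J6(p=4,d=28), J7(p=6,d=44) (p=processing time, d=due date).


EDD: sort by earliest due date
  J3: d=12, p=12
  J4: d=26, p=3
  J6: d=28, p=4
  J2: d=35, p=13
  J7: d=44, p=6
  J5: d=46, p=6
  J1: d=58, p=12
Order: J3 → J4 → J6 → J2 → J7 → J5 → J1


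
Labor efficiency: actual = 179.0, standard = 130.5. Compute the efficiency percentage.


Efficiency = (actual / standard) × 100
= (179.0 / 130.5) × 100
= 137.2%


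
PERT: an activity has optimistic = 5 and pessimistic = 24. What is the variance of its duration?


σ² = ((p - o) / 6)² = (p - o)² / 36
= (24 - 5)² / 36
= 19² / 36
= 361 / 36
= 10.0278


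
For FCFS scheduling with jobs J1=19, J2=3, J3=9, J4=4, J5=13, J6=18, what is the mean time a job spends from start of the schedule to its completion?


Completion times:
  J1: completes at 19
  J2: completes at 22
  J3: completes at 31
  J4: completes at 35
  J5: completes at 48
  J6: completes at 66
Sum = 221
Average = 221/6
= 36.83


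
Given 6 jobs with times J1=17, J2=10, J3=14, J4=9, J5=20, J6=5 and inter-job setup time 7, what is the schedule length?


Makespan = Σ processing + (n-1) × setup
= (17 + 10 + 14 + 9 + 20 + 5) + (6-1)×7
= 75 + 35
= 110 time units


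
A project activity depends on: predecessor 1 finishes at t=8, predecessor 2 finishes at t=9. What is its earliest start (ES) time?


ES = max of all predecessor completion times
Predecessors: [8, 9]
ES = max(8, 9)
= 9


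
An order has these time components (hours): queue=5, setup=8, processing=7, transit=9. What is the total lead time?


Lead time = queue + setup + processing + transit
= 5 + 8 + 7 + 9
= 29 hours


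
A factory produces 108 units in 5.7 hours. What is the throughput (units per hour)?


Throughput = units / time
= 108 / 5.7
= 18.9 units/hour


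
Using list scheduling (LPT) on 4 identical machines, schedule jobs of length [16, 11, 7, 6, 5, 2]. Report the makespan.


Jobs (LPT sorted): [16, 11, 7, 6, 5, 2]
Machines: 4
  J=16 → Machine 1 (load: 0+16=16)
  J=11 → Machine 2 (load: 0+11=11)
  J=7 → Machine 3 (load: 0+7=7)
  J=6 → Machine 4 (load: 0+6=6)
  J=5 → Machine 4 (load: 6+5=11)
  J=2 → Machine 3 (load: 7+2=9)
Machine loads: [16, 11, 9, 11]
Makespan = max = 16 time units


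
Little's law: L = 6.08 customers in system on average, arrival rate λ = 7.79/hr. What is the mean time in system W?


Little's law: L = λW → W = L / λ
= 6.08 / 7.79
= 0.78 hours


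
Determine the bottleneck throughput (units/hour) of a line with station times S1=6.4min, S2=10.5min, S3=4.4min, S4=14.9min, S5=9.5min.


Bottleneck = longest station time
Station times: [6.4, 10.5, 4.4, 14.9, 9.5]
Max = 14.9 min
Rate = 60 / 14.9
= 4.03 units/hour (bottleneck: 14.9min)


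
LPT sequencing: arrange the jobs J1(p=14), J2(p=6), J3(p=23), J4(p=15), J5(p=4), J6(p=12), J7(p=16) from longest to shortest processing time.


LPT: sort by longest processing time first
  J3: p=23
  J7: p=16
  J4: p=15
  J1: p=14
  J6: p=12
  J2: p=6
  J5: p=4
Order: J3 → J7 → J4 → J1 → J6 → J2 → J5


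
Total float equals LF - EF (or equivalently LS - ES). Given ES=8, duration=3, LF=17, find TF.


EF = ES + duration = 8 + 3 = 11
LS = LF - duration = 17 - 3 = 14
Total Float = LF - EF = 17 - 11
(or LS - ES = 14 - 8)
= 6


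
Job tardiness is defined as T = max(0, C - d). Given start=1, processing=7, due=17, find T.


Completion = start + processing = 1 + 7 = 8
Tardiness = max(0, C - d) = max(0, 8 - 17)
= max(0, -9)
= 0


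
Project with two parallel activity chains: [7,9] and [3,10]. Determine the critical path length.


Path A: 7 + 9 = 16
Path B: 3 + 10 = 13
Critical path = longest = max(16, 13)
= 16 (Path A)


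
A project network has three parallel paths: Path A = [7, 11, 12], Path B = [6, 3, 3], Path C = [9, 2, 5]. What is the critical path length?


Path A: 7 + 11 + 12 = 30
Path B: 6 + 3 + 3 = 12
Path C: 9 + 2 + 5 = 16
Critical path = longest = max(30, 12, 16)
= 30 (Path A)


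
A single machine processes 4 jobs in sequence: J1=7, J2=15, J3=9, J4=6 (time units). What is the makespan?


Sequential makespan: sum all processing times
= 7 + 15 + 9 + 6
= 37 time units


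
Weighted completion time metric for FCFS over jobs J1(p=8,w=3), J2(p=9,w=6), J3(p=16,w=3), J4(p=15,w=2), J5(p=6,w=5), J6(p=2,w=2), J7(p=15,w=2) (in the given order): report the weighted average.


Completion times:
  J1: C=8, w×C=3×8=24
  J2: C=17, w×C=6×17=102
  J3: C=33, w×C=3×33=99
  J4: C=48, w×C=2×48=96
  J5: C=54, w×C=5×54=270
  J6: C=56, w×C=2×56=112
  J7: C=71, w×C=2×71=142
Sum w×C = 845
Sum w = 23
Weighted avg = 845/23
= 36.74


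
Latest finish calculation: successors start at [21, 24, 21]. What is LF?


LF = min of all successor start times
Successors start at: [21, 24, 21]
LF = min(21, 24, 21)
= 21


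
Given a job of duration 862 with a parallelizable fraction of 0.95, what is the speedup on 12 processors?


Amdahl's law: T_p = T × ((1-p) + p/N)
= 862 × ((1-0.95) + 0.95/12)
= 862 × (0.05 + 0.0792)
= 862 × 0.1292
= 111.34
Speedup = 862/111.34
= 7.74×


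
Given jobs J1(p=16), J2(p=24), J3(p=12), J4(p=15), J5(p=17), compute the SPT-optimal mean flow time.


SPT order: J3 → J4 → J1 → J5 → J2
Completion times:
  J3: C=12
  J4: C=27
  J1: C=43
  J5: C=60
  J2: C=84
Sum = 226, n = 5
Mean flow = 226/5
= 45.20


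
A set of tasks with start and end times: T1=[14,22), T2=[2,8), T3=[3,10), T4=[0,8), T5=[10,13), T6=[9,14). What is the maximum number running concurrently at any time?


Check each time point for overlaps:
  t=3: 3 tasks active (T2, T3, T4)
Max concurrent = 3


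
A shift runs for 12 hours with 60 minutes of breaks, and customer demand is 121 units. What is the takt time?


Available = 12×60 - 60 = 660 min
Takt time = 660 / 121
= 5.45 min/unit


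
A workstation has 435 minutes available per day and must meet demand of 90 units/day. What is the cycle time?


Cycle time = available time / demand
= 435 / 90
= 4.83 min/unit


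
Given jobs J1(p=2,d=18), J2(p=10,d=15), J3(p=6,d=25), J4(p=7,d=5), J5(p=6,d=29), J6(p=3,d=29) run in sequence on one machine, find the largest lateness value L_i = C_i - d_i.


Lateness per job (L = C - d):
  J1: C=2, d=18, L=-16
  J2: C=12, d=15, L=-3
  J3: C=18, d=25, L=-7
  J4: C=25, d=5, L=20
  J5: C=31, d=29, L=2
  J6: C=34, d=29, L=5
Lmax = max(-16, -3, -7, 20, 2, 5)
= 20


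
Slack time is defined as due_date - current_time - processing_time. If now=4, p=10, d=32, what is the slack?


Slack = due - current_time - processing
= 32 - 4 - 10
= 18


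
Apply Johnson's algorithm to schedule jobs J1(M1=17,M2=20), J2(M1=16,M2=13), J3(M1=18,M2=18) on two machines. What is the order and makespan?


Johnson's rule:
Group 1 (M1≤M2, sort by M1): ['J1', 'J3']
Group 2 (M1>M2, sort desc M2): ['J2']
Sequence: J1 → J3 → J2
Makespan calculation:
  J1: M1 done=17, M2 done=37
  J3: M1 done=35, M2 done=55
  J2: M1 done=51, M2 done=68
= Sequence: J1 → J3 → J2, Makespan: 68


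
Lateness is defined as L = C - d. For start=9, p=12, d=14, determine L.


Completion = 9 + 12 = 21
Lateness = C - d = 21 - 14
= 7


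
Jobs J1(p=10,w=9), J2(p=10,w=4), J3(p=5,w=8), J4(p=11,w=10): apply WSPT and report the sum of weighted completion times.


WSPT order (by p/w): J3 → J4 → J1 → J2
  J3: C=5, w·C=8×5=40
  J4: C=16, w·C=10×16=160
  J1: C=26, w·C=9×26=234
  J2: C=36, w·C=4×36=144
Σ w·C = 578
= 578


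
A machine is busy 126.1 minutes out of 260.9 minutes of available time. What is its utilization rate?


Utilization = busy / total × 100
= 126.1 / 260.9 × 100
= 48.3%


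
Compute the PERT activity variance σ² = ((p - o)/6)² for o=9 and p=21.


σ² = ((p - o) / 6)² = (p - o)² / 36
= (21 - 9)² / 36
= 12² / 36
= 144 / 36
= 4.0000


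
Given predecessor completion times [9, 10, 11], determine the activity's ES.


ES = max of all predecessor completion times
Predecessors: [9, 10, 11]
ES = max(9, 10, 11)
= 11


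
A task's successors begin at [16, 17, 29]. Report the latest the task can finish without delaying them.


LF = min of all successor start times
Successors start at: [16, 17, 29]
LF = min(16, 17, 29)
= 16


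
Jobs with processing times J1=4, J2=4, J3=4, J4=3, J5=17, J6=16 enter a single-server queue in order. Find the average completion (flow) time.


Completion times:
  J1: completes at 4
  J2: completes at 8
  J3: completes at 12
  J4: completes at 15
  J5: completes at 32
  J6: completes at 48
Sum = 119
Average = 119/6
= 19.83


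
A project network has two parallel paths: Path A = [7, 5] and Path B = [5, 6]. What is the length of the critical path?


Path A: 7 + 5 = 12
Path B: 5 + 6 = 11
Critical path = longest = max(12, 11)
= 12 (Path A)


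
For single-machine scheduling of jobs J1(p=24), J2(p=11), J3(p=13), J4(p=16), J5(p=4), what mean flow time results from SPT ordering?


SPT order: J5 → J2 → J3 → J4 → J1
Completion times:
  J5: C=4
  J2: C=15
  J3: C=28
  J4: C=44
  J1: C=68
Sum = 159, n = 5
Mean flow = 159/5
= 31.80


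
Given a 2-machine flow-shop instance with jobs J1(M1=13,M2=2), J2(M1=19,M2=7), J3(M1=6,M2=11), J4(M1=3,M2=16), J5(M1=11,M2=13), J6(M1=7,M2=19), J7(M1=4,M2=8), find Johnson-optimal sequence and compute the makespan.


Johnson's rule:
Group 1 (M1≤M2, sort by M1): ['J4', 'J7', 'J3', 'J6', 'J5']
Group 2 (M1>M2, sort desc M2): ['J2', 'J1']
Sequence: J4 → J7 → J3 → J6 → J5 → J2 → J1
Makespan calculation:
  J4: M1 done=3, M2 done=19
  J7: M1 done=7, M2 done=27
  J3: M1 done=13, M2 done=38
  J6: M1 done=20, M2 done=57
  J5: M1 done=31, M2 done=70
  J2: M1 done=50, M2 done=77
  J1: M1 done=63, M2 done=79
= Sequence: J4 → J7 → J3 → J6 → J5 → J2 → J1, Makespan: 79
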